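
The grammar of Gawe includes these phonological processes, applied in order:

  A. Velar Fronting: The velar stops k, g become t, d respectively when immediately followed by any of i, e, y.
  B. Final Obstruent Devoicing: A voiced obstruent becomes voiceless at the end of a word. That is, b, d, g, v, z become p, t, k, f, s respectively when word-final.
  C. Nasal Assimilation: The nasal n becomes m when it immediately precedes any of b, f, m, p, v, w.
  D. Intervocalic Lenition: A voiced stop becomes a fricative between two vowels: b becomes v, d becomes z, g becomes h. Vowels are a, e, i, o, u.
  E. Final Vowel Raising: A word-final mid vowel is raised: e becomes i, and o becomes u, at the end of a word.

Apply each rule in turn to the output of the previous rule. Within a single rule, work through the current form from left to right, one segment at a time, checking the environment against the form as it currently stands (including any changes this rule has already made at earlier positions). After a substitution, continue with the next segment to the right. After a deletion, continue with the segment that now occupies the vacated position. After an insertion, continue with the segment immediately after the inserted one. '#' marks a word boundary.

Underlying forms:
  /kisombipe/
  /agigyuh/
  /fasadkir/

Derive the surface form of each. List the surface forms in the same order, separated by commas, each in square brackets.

[tisombipi], [azidyuh], [fasadtir]

/kisombipe/:
  A Velar Fronting: [kisombipe] → [tisombipe]
  B Final Obstruent Devoicing: no change — [tisombipe]
  C Nasal Assimilation: no change — [tisombipe]
  D Intervocalic Lenition: no change — [tisombipe]
  E Final Vowel Raising: [tisombipe] → [tisombipi]
/agigyuh/:
  A Velar Fronting: [agigyuh] → [adidyuh]
  B Final Obstruent Devoicing: no change — [adidyuh]
  C Nasal Assimilation: no change — [adidyuh]
  D Intervocalic Lenition: [adidyuh] → [azidyuh]
  E Final Vowel Raising: no change — [azidyuh]
/fasadkir/:
  A Velar Fronting: [fasadkir] → [fasadtir]
  B Final Obstruent Devoicing: no change — [fasadtir]
  C Nasal Assimilation: no change — [fasadtir]
  D Intervocalic Lenition: no change — [fasadtir]
  E Final Vowel Raising: no change — [fasadtir]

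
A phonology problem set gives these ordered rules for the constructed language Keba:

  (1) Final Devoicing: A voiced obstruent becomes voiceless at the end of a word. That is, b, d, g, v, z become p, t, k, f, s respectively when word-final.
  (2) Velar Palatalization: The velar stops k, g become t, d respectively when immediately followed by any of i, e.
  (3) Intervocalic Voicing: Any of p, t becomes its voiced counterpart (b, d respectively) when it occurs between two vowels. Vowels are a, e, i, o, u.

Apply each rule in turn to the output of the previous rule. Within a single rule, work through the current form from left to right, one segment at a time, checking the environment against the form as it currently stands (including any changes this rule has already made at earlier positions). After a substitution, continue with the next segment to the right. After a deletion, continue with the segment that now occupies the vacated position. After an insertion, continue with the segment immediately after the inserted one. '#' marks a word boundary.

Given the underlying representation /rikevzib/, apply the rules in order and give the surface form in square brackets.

[ridevzip]

(1) Final Devoicing: [rikevzib] → [rikevzip]
(2) Velar Palatalization: [rikevzip] → [ritevzip]
(3) Intervocalic Voicing: [ritevzip] → [ridevzip]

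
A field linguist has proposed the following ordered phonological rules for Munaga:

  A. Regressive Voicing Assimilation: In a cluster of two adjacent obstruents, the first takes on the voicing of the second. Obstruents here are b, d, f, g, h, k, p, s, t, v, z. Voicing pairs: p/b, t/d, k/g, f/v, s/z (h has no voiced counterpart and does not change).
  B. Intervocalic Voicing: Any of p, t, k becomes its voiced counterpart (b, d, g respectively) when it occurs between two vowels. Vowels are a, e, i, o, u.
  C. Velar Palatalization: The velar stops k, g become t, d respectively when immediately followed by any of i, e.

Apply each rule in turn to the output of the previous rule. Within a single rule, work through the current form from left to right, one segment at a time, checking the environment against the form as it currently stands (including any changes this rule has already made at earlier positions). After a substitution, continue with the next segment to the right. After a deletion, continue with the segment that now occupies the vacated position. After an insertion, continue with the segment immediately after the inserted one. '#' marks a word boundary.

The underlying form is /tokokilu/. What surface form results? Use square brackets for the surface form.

[togodilu]

A Regressive Voicing Assimilation: no change — [tokokilu]
B Intervocalic Voicing: [tokokilu] → [togogilu]
C Velar Palatalization: [togogilu] → [togodilu]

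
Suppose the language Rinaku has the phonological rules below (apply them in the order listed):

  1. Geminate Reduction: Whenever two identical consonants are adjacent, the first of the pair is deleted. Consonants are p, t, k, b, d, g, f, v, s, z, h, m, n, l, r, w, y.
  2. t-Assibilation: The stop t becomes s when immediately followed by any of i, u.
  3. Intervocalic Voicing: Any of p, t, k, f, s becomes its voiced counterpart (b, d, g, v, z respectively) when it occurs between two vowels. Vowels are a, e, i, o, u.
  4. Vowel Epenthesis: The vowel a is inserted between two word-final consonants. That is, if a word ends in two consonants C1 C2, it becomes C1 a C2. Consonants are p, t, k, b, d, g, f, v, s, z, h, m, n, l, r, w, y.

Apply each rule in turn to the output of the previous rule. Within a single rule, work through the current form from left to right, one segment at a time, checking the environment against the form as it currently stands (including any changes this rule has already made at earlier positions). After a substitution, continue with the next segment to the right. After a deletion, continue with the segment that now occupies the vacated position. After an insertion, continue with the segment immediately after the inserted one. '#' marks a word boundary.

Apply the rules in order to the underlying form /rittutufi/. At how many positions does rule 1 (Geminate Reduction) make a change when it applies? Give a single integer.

1

1 Geminate Reduction: [rittutufi] → [ritutufi]
2 t-Assibilation: [ritutufi] → [risusufi]
3 Intervocalic Voicing: [risusufi] → [rizuzuvi]
4 Vowel Epenthesis: no change — [rizuzuvi]
Rule 1 changed 1 position(s).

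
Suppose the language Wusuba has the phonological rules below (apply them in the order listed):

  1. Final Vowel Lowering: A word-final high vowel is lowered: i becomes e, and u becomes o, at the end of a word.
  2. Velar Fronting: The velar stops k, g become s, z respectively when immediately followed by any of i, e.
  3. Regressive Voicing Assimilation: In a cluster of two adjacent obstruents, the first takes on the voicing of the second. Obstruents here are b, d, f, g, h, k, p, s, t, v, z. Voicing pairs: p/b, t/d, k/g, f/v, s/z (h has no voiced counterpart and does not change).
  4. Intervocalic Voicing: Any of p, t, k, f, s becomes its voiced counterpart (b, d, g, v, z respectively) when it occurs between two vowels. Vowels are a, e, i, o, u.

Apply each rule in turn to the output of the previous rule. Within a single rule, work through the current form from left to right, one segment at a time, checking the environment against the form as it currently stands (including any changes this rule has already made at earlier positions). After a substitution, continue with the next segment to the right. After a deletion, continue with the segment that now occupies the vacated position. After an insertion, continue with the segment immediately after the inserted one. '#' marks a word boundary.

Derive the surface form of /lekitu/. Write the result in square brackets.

1 Final Vowel Lowering: [lekitu] → [lekito]
2 Velar Fronting: [lekito] → [lesito]
3 Regressive Voicing Assimilation: no change — [lesito]
4 Intervocalic Voicing: [lesito] → [lezido]

[lezido]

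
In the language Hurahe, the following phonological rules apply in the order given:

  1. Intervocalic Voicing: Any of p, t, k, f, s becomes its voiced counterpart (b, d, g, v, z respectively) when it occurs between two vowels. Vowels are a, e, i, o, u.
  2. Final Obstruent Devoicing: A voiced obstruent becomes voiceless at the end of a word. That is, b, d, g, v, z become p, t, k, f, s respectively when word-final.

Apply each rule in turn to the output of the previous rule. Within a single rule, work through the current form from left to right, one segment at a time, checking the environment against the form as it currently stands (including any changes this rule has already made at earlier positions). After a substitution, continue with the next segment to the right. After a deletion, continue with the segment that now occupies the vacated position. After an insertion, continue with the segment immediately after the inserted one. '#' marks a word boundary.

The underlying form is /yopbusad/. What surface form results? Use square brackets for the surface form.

[yopbuzat]

1 Intervocalic Voicing: [yopbusad] → [yopbuzad]
2 Final Obstruent Devoicing: [yopbuzad] → [yopbuzat]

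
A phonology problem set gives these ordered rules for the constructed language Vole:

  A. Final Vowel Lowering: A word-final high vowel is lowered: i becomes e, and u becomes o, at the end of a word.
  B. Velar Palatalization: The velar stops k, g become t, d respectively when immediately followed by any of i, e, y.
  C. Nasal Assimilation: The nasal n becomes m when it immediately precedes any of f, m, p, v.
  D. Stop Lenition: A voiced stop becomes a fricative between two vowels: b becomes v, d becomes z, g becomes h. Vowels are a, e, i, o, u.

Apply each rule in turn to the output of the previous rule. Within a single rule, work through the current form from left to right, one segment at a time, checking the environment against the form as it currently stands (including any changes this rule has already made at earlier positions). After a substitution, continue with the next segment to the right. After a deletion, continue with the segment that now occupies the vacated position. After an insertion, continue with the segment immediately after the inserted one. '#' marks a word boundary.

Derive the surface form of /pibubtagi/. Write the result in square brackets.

[pivubtaze]

A Final Vowel Lowering: [pibubtagi] → [pibubtage]
B Velar Palatalization: [pibubtage] → [pibubtade]
C Nasal Assimilation: no change — [pibubtade]
D Stop Lenition: [pibubtade] → [pivubtaze]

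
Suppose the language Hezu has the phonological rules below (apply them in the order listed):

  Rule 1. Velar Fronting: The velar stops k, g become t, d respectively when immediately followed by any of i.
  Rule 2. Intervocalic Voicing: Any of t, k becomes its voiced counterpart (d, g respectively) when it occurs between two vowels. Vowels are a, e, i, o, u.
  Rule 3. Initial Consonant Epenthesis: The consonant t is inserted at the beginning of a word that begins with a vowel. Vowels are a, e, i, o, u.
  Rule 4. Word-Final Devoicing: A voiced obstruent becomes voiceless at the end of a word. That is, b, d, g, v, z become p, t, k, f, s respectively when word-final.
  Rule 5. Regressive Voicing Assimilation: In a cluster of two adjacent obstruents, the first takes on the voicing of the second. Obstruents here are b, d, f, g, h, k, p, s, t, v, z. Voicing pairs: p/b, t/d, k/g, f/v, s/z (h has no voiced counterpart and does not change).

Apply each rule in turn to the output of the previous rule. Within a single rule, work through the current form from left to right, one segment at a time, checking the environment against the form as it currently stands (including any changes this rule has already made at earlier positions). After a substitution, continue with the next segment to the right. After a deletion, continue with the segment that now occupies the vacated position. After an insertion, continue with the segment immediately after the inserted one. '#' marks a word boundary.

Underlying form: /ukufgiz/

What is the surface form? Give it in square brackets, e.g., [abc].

Rule 1 Velar Fronting: [ukufgiz] → [ukufdiz]
Rule 2 Intervocalic Voicing: [ukufdiz] → [ugufdiz]
Rule 3 Initial Consonant Epenthesis: [ugufdiz] → [tugufdiz]
Rule 4 Word-Final Devoicing: [tugufdiz] → [tugufdis]
Rule 5 Regressive Voicing Assimilation: [tugufdis] → [tuguvdis]

[tuguvdis]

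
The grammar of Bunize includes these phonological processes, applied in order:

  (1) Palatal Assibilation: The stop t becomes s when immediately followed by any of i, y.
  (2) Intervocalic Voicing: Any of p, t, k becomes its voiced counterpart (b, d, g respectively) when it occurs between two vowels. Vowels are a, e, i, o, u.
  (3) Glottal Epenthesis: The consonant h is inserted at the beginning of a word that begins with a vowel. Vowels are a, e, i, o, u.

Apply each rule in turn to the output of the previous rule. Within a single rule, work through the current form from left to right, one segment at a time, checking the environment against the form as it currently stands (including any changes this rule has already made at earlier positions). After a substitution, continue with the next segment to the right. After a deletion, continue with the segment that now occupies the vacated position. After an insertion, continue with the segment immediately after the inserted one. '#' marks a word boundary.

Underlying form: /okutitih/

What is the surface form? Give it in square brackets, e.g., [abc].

(1) Palatal Assibilation: [okutitih] → [okusisih]
(2) Intervocalic Voicing: [okusisih] → [ogusisih]
(3) Glottal Epenthesis: [ogusisih] → [hogusisih]

[hogusisih]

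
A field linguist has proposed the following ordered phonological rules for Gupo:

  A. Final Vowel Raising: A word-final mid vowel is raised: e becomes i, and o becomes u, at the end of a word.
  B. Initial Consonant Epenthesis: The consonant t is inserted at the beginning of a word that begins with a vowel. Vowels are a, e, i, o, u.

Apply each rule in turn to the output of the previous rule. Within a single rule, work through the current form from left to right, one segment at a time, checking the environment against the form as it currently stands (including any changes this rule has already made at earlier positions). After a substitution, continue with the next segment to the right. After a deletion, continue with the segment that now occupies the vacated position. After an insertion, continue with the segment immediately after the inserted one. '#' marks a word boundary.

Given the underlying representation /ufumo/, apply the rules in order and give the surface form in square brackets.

[tufumu]

A Final Vowel Raising: [ufumo] → [ufumu]
B Initial Consonant Epenthesis: [ufumu] → [tufumu]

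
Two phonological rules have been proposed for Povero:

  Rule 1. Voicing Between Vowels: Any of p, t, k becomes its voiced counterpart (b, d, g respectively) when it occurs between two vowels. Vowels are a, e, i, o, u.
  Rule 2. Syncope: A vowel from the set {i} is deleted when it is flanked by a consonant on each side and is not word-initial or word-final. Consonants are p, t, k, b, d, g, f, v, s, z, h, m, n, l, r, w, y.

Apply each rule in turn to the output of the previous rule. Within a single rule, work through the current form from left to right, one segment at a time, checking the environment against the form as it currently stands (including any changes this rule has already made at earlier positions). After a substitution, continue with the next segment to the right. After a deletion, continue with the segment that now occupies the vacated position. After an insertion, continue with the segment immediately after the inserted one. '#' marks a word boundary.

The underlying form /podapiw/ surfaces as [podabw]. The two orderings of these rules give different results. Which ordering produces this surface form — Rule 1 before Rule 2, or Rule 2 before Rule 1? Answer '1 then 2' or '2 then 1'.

Order 1 then 2:
  1 Voicing Between Vowels: [podapiw] → [podabiw]
  2 Syncope: [podabiw] → [podabw]
  result: [podabw]
Order 2 then 1:
  2 Syncope: [podapiw] → [podapw]
  1 Voicing Between Vowels: no change — [podapw]
  result: [podapw]

1 then 2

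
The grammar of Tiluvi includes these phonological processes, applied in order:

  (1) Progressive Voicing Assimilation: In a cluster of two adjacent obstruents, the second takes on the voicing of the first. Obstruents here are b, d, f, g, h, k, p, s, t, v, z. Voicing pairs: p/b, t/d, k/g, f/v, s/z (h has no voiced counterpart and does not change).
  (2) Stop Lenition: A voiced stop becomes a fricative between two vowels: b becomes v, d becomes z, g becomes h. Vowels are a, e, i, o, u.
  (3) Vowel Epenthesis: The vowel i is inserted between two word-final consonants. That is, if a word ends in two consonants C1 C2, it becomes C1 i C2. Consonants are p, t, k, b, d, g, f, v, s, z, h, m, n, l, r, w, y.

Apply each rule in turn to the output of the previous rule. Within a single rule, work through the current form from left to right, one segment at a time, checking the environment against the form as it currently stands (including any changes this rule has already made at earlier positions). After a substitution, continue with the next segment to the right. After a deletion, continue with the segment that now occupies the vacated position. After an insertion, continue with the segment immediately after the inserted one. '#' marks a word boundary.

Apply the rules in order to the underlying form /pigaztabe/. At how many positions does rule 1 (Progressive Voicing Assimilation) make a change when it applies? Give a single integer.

(1) Progressive Voicing Assimilation: [pigaztabe] → [pigazdabe]
(2) Stop Lenition: [pigazdabe] → [pihazdave]
(3) Vowel Epenthesis: no change — [pihazdave]
Rule 1 changed 1 position(s).

1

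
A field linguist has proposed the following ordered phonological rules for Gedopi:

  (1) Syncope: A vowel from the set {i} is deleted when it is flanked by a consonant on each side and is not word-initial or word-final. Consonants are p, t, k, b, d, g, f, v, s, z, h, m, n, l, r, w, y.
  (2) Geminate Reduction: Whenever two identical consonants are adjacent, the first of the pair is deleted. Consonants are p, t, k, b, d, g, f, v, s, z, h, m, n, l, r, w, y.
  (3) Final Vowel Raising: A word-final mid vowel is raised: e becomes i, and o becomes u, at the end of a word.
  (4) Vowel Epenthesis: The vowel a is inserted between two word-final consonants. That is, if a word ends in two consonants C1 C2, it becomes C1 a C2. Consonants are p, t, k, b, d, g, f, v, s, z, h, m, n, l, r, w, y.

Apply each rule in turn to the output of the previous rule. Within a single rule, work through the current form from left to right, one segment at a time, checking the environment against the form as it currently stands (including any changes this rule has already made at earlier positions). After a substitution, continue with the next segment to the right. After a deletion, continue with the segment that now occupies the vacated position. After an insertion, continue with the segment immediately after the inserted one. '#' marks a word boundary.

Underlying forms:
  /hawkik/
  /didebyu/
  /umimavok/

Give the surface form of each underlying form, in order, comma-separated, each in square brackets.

[hawak], [debyu], [umavok]

/hawkik/:
  (1) Syncope: [hawkik] → [hawkk]
  (2) Geminate Reduction: [hawkk] → [hawk]
  (3) Final Vowel Raising: no change — [hawk]
  (4) Vowel Epenthesis: [hawk] → [hawak]
/didebyu/:
  (1) Syncope: [didebyu] → [ddebyu]
  (2) Geminate Reduction: [ddebyu] → [debyu]
  (3) Final Vowel Raising: no change — [debyu]
  (4) Vowel Epenthesis: no change — [debyu]
/umimavok/:
  (1) Syncope: [umimavok] → [ummavok]
  (2) Geminate Reduction: [ummavok] → [umavok]
  (3) Final Vowel Raising: no change — [umavok]
  (4) Vowel Epenthesis: no change — [umavok]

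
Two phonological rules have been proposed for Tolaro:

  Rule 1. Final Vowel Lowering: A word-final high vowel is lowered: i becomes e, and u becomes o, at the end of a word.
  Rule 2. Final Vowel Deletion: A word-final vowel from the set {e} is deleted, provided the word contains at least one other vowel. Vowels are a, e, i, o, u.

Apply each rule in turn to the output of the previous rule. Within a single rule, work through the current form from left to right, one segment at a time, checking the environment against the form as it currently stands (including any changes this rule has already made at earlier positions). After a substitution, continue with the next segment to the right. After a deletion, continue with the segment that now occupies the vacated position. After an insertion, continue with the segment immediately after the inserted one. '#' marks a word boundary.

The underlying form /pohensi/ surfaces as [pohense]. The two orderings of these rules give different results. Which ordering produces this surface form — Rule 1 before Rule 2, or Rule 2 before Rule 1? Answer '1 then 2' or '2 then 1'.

Order 1 then 2:
  1 Final Vowel Lowering: [pohensi] → [pohense]
  2 Final Vowel Deletion: [pohense] → [pohens]
  result: [pohens]
Order 2 then 1:
  2 Final Vowel Deletion: no change — [pohensi]
  1 Final Vowel Lowering: [pohensi] → [pohense]
  result: [pohense]

2 then 1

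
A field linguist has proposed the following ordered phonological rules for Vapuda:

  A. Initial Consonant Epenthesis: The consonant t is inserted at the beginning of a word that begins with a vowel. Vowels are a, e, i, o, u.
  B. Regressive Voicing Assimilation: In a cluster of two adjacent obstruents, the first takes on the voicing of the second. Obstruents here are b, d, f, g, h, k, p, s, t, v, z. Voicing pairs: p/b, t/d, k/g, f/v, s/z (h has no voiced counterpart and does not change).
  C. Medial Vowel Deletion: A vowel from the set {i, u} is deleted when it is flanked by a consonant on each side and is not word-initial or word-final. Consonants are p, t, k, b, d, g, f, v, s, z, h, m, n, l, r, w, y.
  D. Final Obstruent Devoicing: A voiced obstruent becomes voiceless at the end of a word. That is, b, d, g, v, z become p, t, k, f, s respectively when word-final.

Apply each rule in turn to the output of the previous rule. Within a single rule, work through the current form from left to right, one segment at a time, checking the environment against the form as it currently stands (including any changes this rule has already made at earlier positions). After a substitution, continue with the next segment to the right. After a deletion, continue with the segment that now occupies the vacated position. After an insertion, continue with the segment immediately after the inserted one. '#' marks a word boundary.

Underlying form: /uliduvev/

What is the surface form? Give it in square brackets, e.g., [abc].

A Initial Consonant Epenthesis: [uliduvev] → [tuliduvev]
B Regressive Voicing Assimilation: no change — [tuliduvev]
C Medial Vowel Deletion: [tuliduvev] → [tldvev]
D Final Obstruent Devoicing: [tldvev] → [tldvef]

[tldvef]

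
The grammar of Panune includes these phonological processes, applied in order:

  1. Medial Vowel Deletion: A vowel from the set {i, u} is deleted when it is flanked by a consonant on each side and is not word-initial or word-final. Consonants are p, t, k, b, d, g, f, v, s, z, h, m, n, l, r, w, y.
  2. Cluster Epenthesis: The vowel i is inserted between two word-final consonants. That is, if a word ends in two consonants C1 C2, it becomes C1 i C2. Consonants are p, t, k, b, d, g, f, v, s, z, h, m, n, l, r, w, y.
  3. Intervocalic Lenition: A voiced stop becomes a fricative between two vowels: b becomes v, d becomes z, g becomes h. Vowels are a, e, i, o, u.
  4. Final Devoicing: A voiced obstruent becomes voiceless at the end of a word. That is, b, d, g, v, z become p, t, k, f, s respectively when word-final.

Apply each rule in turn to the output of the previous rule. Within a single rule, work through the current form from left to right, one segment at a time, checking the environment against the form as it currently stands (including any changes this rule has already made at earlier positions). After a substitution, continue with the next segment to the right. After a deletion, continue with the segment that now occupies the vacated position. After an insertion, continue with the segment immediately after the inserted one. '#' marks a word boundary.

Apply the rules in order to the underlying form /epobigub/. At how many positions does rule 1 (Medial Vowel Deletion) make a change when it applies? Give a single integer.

2

1 Medial Vowel Deletion: [epobigub] → [epobgb]
2 Cluster Epenthesis: [epobgb] → [epobgib]
3 Intervocalic Lenition: no change — [epobgib]
4 Final Devoicing: [epobgib] → [epobgip]
Rule 1 changed 2 position(s).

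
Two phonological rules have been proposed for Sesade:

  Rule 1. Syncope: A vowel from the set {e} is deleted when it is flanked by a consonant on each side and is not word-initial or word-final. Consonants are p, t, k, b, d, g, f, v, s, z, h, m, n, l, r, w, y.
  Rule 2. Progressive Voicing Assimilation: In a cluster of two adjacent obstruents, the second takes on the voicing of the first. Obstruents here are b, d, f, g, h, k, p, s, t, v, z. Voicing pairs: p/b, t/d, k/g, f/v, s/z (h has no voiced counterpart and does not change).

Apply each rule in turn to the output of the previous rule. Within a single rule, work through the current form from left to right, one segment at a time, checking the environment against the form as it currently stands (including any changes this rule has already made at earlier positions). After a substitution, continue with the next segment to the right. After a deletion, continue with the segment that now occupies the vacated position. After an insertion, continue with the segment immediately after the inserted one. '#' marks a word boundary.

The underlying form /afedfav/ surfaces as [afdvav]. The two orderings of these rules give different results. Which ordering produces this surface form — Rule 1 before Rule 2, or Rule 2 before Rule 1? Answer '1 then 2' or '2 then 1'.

2 then 1

Order 1 then 2:
  1 Syncope: [afedfav] → [afdfav]
  2 Progressive Voicing Assimilation: [afdfav] → [aftfav]
  result: [aftfav]
Order 2 then 1:
  2 Progressive Voicing Assimilation: [afedfav] → [afedvav]
  1 Syncope: [afedvav] → [afdvav]
  result: [afdvav]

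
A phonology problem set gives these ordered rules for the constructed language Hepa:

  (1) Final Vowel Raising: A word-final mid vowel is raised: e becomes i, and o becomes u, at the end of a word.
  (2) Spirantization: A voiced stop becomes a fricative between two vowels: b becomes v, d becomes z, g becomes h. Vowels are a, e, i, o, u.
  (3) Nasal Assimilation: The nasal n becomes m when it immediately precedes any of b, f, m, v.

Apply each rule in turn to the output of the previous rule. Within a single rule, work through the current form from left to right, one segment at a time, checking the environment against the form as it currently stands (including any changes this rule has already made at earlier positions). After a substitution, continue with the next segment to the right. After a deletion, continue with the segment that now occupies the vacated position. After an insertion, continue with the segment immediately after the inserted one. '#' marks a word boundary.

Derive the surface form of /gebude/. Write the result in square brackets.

[gevuzi]

(1) Final Vowel Raising: [gebude] → [gebudi]
(2) Spirantization: [gebudi] → [gevuzi]
(3) Nasal Assimilation: no change — [gevuzi]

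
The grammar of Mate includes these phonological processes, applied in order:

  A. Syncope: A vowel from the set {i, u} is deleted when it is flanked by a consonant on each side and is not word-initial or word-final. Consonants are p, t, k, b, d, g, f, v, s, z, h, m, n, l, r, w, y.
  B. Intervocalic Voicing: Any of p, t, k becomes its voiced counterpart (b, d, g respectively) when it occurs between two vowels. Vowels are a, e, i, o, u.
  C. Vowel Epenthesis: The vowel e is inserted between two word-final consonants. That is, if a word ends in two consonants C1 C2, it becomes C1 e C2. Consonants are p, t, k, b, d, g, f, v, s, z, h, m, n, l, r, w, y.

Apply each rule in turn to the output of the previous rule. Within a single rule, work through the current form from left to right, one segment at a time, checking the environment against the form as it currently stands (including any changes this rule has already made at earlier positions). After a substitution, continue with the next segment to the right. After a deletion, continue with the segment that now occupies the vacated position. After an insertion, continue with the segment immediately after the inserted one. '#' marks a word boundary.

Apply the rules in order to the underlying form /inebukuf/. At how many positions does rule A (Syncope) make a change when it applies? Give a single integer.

2

A Syncope: [inebukuf] → [inebkf]
B Intervocalic Voicing: no change — [inebkf]
C Vowel Epenthesis: [inebkf] → [inebkef]
Rule A changed 2 position(s).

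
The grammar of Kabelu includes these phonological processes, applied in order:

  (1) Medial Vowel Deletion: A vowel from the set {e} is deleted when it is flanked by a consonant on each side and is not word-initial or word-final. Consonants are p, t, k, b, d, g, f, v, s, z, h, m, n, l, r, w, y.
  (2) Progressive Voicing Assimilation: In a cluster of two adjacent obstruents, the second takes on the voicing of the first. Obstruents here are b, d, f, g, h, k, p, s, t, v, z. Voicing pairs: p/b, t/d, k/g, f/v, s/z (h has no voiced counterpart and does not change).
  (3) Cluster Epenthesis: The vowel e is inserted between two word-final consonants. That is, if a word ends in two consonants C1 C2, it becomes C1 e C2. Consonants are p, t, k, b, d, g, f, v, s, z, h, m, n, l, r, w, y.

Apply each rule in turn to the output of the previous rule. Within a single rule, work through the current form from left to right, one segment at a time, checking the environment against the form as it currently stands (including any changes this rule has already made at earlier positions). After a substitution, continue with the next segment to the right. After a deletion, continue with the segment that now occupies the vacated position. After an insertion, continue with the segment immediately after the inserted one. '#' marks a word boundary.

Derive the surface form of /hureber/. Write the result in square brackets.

[hurber]

(1) Medial Vowel Deletion: [hureber] → [hurbr]
(2) Progressive Voicing Assimilation: no change — [hurbr]
(3) Cluster Epenthesis: [hurbr] → [hurber]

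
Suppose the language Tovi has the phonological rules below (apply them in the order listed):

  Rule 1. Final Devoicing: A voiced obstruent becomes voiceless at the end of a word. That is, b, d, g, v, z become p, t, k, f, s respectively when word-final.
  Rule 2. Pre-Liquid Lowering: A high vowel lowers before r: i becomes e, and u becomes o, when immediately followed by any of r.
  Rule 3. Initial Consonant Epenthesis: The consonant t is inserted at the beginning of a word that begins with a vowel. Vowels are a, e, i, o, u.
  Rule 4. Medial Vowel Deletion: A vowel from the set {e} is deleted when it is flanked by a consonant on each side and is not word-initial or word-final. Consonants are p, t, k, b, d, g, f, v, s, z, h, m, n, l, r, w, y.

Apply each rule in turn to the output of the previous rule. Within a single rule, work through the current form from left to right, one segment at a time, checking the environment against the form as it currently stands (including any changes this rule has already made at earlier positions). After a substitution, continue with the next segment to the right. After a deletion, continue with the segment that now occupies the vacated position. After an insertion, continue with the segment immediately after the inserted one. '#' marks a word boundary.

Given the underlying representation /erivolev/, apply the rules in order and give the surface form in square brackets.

Rule 1 Final Devoicing: [erivolev] → [erivolef]
Rule 2 Pre-Liquid Lowering: no change — [erivolef]
Rule 3 Initial Consonant Epenthesis: [erivolef] → [terivolef]
Rule 4 Medial Vowel Deletion: [terivolef] → [trivolf]

[trivolf]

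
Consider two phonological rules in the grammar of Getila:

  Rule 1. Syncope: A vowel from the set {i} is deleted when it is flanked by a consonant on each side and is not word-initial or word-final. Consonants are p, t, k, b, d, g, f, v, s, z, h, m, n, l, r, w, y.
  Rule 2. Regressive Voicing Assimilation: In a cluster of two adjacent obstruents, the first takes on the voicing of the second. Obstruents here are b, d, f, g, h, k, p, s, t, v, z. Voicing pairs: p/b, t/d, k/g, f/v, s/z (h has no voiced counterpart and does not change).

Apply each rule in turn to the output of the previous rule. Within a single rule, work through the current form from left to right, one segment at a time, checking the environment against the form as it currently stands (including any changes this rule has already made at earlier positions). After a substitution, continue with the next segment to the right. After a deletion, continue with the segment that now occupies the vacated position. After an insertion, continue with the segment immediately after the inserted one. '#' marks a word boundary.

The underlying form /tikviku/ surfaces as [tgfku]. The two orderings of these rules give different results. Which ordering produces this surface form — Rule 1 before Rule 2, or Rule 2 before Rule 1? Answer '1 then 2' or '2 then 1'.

Order 1 then 2:
  1 Syncope: [tikviku] → [tkvku]
  2 Regressive Voicing Assimilation: [tkvku] → [tgfku]
  result: [tgfku]
Order 2 then 1:
  2 Regressive Voicing Assimilation: [tikviku] → [tigviku]
  1 Syncope: [tigviku] → [tgvku]
  result: [tgvku]

1 then 2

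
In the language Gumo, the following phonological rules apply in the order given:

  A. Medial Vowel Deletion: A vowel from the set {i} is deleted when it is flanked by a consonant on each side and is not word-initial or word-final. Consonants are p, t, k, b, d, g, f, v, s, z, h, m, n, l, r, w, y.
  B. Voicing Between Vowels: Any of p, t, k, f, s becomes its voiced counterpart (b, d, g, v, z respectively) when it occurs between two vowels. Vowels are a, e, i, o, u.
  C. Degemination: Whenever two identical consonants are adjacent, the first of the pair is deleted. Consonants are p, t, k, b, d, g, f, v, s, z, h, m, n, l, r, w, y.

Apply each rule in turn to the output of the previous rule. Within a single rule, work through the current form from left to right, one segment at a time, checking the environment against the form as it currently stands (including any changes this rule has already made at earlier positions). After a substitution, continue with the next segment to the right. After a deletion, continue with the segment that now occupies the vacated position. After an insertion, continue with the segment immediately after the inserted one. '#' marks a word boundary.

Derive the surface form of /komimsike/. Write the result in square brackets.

A Medial Vowel Deletion: [komimsike] → [kommske]
B Voicing Between Vowels: no change — [kommske]
C Degemination: [kommske] → [komske]

[komske]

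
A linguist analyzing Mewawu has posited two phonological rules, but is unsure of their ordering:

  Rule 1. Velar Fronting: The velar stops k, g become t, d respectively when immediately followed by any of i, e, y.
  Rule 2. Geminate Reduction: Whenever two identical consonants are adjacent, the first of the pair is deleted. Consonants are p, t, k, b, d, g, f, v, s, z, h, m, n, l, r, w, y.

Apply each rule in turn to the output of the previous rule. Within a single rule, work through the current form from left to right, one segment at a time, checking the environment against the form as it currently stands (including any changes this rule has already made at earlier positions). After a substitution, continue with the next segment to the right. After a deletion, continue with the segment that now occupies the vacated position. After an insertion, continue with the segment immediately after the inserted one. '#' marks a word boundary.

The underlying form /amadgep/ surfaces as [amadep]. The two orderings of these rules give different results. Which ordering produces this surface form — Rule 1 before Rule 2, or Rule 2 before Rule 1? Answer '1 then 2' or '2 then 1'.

1 then 2

Order 1 then 2:
  1 Velar Fronting: [amadgep] → [amaddep]
  2 Geminate Reduction: [amaddep] → [amadep]
  result: [amadep]
Order 2 then 1:
  2 Geminate Reduction: no change — [amadgep]
  1 Velar Fronting: [amadgep] → [amaddep]
  result: [amaddep]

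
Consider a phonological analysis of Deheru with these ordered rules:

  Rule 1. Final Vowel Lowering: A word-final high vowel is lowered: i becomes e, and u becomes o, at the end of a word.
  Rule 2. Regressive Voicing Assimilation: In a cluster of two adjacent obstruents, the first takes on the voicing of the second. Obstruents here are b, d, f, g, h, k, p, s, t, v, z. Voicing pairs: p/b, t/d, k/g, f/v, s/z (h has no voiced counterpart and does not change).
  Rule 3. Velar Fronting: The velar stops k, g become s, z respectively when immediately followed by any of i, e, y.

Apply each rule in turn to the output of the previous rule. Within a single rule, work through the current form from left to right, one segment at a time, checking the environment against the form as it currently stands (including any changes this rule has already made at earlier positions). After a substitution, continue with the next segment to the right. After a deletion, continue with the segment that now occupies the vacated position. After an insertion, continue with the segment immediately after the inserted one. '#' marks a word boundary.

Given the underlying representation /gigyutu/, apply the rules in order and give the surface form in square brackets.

[zizyuto]

Rule 1 Final Vowel Lowering: [gigyutu] → [gigyuto]
Rule 2 Regressive Voicing Assimilation: no change — [gigyuto]
Rule 3 Velar Fronting: [gigyuto] → [zizyuto]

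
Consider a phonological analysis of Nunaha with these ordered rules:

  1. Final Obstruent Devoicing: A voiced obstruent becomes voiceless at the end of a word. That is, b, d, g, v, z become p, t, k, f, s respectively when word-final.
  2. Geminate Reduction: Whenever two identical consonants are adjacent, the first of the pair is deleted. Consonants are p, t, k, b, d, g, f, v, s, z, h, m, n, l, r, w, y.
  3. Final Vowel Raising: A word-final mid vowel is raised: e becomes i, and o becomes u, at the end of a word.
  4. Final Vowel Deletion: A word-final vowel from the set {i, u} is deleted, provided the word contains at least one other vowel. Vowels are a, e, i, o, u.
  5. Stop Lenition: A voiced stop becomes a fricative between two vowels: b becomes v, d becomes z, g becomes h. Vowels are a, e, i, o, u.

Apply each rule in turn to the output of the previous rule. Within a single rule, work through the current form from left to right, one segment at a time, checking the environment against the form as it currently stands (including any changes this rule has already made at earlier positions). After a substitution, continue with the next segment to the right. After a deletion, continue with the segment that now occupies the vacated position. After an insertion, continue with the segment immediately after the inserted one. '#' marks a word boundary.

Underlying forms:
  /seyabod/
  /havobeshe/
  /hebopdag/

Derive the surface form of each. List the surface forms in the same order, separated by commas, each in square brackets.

/seyabod/:
  1 Final Obstruent Devoicing: [seyabod] → [seyabot]
  2 Geminate Reduction: no change — [seyabot]
  3 Final Vowel Raising: no change — [seyabot]
  4 Final Vowel Deletion: no change — [seyabot]
  5 Stop Lenition: [seyabot] → [seyavot]
/havobeshe/:
  1 Final Obstruent Devoicing: no change — [havobeshe]
  2 Geminate Reduction: no change — [havobeshe]
  3 Final Vowel Raising: [havobeshe] → [havobeshi]
  4 Final Vowel Deletion: [havobeshi] → [havobesh]
  5 Stop Lenition: [havobesh] → [havovesh]
/hebopdag/:
  1 Final Obstruent Devoicing: [hebopdag] → [hebopdak]
  2 Geminate Reduction: no change — [hebopdak]
  3 Final Vowel Raising: no change — [hebopdak]
  4 Final Vowel Deletion: no change — [hebopdak]
  5 Stop Lenition: [hebopdak] → [hevopdak]

[seyavot], [havovesh], [hevopdak]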